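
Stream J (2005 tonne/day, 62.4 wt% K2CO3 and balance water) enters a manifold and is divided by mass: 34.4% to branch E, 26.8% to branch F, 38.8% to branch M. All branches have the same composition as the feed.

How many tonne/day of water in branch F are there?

Branch F total = 0.268×2005 = 537.34 tonne/day.
water in F = 0.376×537.34 = 202.04 tonne/day.

202 tonne/day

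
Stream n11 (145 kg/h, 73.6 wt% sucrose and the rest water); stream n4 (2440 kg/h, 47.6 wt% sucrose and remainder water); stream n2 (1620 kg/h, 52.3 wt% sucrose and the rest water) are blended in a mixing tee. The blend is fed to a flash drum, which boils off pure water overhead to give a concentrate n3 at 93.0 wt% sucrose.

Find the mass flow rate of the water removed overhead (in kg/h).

1930 kg/h

sucrose entering = 145×0.736 + 2440×0.476 + 1620×0.523 = 2115.4 kg/h.
All sucrose reports to n3, so n3 = 2115.4/0.930 = 2274.6 kg/h.
Total feed = 4205 kg/h; overhead = 4205 − 2274.6 = 1930.4 kg/h.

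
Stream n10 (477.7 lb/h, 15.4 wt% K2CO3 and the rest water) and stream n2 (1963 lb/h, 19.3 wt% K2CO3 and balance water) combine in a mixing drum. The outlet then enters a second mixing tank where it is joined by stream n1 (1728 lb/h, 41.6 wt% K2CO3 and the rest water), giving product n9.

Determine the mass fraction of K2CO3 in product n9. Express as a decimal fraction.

0.281

Overall, product flow = 4168.7 lb/h.
K2CO3 in = 477.7×0.154 + 1963×0.193 + 1728×0.416 = 1171.3 lb/h.
K2CO3 fraction in n9 = 0.281.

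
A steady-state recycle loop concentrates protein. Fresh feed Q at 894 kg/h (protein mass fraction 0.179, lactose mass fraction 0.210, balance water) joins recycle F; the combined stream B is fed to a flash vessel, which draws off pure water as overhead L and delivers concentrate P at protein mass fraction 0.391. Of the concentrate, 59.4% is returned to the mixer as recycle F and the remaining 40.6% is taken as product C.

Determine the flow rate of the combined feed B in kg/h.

Overall protein balance (none leaves overhead): protein in fresh feed = protein in product, i.e. 894×0.179 = (1−0.594)·P·0.391.
P = 160.03/(0.391×0.406) = 1008.1 kg/h.
Recycle F = 0.594×1008.1 = 598.79 kg/h.
Combined feed B = 894 + 598.79 = 1492.8 kg/h.

1493 kg/h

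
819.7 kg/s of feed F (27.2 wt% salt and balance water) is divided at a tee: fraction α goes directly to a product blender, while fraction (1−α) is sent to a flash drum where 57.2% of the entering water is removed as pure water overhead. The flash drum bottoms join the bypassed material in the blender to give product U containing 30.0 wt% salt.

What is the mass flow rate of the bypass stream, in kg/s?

636 kg/s

All 819.7×0.272 = 222.96 kg/s of salt reaches U, so U = 222.96/0.300 = 743.19 kg/s and vapour = 76.505 kg/s.
The evaporator receives (1−α)·819.7 of feed at 0.728 water and removes 0.572 of that water:
0.572×0.728×(1−α)×819.7 = 76.505
(1−α) = 76.505/341.34 = 0.2241;  α = 0.7759.
Bypass flow = 0.7759×819.7 = 635.98 kg/s.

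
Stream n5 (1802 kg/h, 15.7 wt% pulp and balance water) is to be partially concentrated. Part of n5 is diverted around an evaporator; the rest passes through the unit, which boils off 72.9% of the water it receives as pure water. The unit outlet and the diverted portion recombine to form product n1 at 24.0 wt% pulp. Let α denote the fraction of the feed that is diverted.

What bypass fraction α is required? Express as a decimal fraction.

All 1802×0.157 = 282.91 kg/h of pulp reaches n1, so n1 = 282.91/0.240 = 1178.8 kg/h and vapour = 623.19 kg/h.
The evaporator receives (1−α)·1802 of feed at 0.843 water and removes 0.729 of that water:
0.729×0.843×(1−α)×1802 = 623.19
(1−α) = 623.19/1107.4 = 0.5627;  α = 0.4373.

0.437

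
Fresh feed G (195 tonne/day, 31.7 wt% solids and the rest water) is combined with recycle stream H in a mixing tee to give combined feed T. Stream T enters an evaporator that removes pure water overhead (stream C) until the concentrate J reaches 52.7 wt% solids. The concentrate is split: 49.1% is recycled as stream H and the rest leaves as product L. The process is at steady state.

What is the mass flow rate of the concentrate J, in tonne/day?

Overall solids balance (none leaves overhead): solids in fresh feed = solids in product, i.e. 195×0.317 = (1−0.491)·J·0.527.
J = 61.815/(0.527×0.509) = 230.44 tonne/day.

230.4 tonne/day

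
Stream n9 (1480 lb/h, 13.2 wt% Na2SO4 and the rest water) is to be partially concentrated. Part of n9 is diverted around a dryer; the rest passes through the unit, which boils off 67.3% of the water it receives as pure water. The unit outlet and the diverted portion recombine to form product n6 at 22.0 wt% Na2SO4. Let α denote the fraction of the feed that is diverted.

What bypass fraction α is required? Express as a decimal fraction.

0.315

All 1480×0.132 = 195.36 lb/h of Na2SO4 reaches n6, so n6 = 195.36/0.220 = 888 lb/h and vapour = 592 lb/h.
The evaporator receives (1−α)·1480 of feed at 0.868 water and removes 0.673 of that water:
0.673×0.868×(1−α)×1480 = 592
(1−α) = 592/864.56 = 0.6847;  α = 0.3153.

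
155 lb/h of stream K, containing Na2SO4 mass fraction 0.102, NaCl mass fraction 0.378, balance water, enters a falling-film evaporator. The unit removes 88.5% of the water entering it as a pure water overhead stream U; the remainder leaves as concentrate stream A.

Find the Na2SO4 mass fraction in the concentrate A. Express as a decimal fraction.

Na2SO4 is not removed: 155×0.102 = 15.81 lb/h of Na2SO4 enters A.
water entering = 155×0.520 = 80.6 lb/h; overhead removed = 0.885×80.6 = 71.331 lb/h.
Concentrate = 155 − 71.331 = 83.669 lb/h.
Mass fraction = 15.81/83.669 = 0.189.

0.189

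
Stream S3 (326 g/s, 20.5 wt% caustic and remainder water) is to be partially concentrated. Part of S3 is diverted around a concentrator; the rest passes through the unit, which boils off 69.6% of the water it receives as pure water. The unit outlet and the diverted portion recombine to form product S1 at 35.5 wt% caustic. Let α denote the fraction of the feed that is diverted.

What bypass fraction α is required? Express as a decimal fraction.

All 326×0.205 = 66.83 g/s of caustic reaches S1, so S1 = 66.83/0.355 = 188.25 g/s and vapour = 137.75 g/s.
The evaporator receives (1−α)·326 of feed at 0.795 water and removes 0.696 of that water:
0.696×0.795×(1−α)×326 = 137.75
(1−α) = 137.75/180.38 = 0.7636;  α = 0.2364.

0.236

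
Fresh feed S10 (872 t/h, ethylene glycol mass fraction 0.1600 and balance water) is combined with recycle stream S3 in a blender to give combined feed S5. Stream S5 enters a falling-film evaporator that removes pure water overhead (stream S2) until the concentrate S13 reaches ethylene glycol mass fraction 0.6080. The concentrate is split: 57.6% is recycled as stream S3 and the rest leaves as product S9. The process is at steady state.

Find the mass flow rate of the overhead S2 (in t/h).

Overall ethylene glycol balance (none leaves overhead): ethylene glycol in fresh feed = ethylene glycol in product, i.e. 872×0.160 = (1−0.576)·S13·0.608.
S13 = 139.52/(0.608×0.424) = 541.21 t/h.
Recycle S3 = 0.576×541.21 = 311.74 t/h.
Combined feed S5 = 872 + 311.74 = 1183.7 t/h.
Overhead S2 = S5 − S13 = 1183.7 − 541.21 = 642.53 t/h.

642.5 t/h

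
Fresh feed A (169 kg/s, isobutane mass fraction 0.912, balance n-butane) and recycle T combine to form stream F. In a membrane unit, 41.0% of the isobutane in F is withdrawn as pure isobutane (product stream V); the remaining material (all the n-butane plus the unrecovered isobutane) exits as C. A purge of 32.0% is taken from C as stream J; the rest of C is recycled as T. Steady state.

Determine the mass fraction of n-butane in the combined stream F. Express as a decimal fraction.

n-butane enters only via A and leaves only via the purge: 169×0.088 = 0.320×(n-butane in C), and the membrane unit passes all n-butane, so n-butane in F = n-butane in C = 46.475 kg/s.
isobutane in F: m_A = 169×0.912 + (1−0.320)·(1−0.410)·m_A, so m_A = 154.13/0.5988 = 257.39 kg/s.
F = 257.39 + 46.475 = 303.87 kg/s.
n-butane fraction in F = 46.475/303.87 = 0.153.

0.153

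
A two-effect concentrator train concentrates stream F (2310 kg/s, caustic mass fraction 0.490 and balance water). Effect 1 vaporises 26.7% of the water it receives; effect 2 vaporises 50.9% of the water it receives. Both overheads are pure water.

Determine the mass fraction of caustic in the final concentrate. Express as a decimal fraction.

water in feed = 2310×0.510 = 1178.1 kg/s.
After stage 1: water left = (1−0.267)×1178.1 = 863.55; stream total = 1995.4 kg/s.
After stage 2: water left = (1−0.509)×863.55 = 424; final concentrate = 1555.9 kg/s.
caustic fraction = 1131.9/1555.9 = 0.727.

0.727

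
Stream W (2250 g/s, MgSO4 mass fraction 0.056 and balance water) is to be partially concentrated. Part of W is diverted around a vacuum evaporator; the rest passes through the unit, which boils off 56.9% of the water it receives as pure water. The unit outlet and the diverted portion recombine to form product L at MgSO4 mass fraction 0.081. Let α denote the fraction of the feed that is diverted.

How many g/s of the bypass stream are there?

All 2250×0.056 = 126 g/s of MgSO4 reaches L, so L = 126/0.081 = 1555.6 g/s and vapour = 694.44 g/s.
The evaporator receives (1−α)·2250 of feed at 0.944 water and removes 0.569 of that water:
0.569×0.944×(1−α)×2250 = 694.44
(1−α) = 694.44/1208.6 = 0.5746;  α = 0.4254.
Bypass flow = 0.4254×2250 = 957.13 g/s.

957.1 g/s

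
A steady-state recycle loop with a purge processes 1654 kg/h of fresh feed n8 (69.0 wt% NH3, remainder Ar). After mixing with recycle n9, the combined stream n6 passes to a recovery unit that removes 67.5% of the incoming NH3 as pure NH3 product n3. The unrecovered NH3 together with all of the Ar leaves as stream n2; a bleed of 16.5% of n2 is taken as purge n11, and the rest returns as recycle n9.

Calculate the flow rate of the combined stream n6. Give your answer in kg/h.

Ar enters only via n8 and leaves only via the purge: 1654×0.310 = 0.165×(Ar in n2), and the recovery unit passes all Ar, so Ar in n6 = Ar in n2 = 3107.5 kg/h.
NH3 in n6: m_A = 1654×0.690 + (1−0.165)·(1−0.675)·m_A, so m_A = 1141.3/0.7286 = 1566.3 kg/h.
n6 = 1566.3 + 3107.5 = 4673.8 kg/h.

4674 kg/h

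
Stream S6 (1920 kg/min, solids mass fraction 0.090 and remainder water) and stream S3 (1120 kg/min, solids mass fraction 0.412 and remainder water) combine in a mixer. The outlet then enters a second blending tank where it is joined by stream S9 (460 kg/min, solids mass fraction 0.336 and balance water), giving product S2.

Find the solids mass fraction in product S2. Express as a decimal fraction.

Overall, product flow = 3500 kg/min.
solids in = 1920×0.090 + 1120×0.412 + 460×0.336 = 788.8 kg/min.
solids fraction in S2 = 0.225.

0.225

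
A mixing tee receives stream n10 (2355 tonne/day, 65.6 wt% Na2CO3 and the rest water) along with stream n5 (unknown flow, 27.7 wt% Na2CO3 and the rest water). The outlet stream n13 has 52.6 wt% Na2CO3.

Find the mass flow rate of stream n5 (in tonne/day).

Let n5 be the unknown flow. Total out = 2355 + n5.
Na2CO3 balance: 1544.9 + 0.277·n5 = 0.526·(2355 + n5)
(0.277 − 0.526)·n5 = 0.526×2355 − 1544.9 = -306.15
n5 = -306.15 / -0.249 = 1229.5 tonne/day

1230 tonne/day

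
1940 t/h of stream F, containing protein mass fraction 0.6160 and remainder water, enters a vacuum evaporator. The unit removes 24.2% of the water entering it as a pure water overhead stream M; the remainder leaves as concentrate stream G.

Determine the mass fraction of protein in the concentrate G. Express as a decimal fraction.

0.6791

protein is not removed: 1940×0.616 = 1195 t/h of protein enters G.
water entering = 1940×0.384 = 744.96 t/h; overhead removed = 0.242×744.96 = 180.28 t/h.
Concentrate = 1940 − 180.28 = 1759.7 t/h.
Mass fraction = 1195/1759.7 = 0.6791.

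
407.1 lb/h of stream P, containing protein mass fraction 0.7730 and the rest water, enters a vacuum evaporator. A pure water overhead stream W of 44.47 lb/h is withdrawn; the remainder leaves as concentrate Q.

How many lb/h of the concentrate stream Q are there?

Concentrate = 407.1 − 44.47 = 362.63 lb/h.

362.6 lb/h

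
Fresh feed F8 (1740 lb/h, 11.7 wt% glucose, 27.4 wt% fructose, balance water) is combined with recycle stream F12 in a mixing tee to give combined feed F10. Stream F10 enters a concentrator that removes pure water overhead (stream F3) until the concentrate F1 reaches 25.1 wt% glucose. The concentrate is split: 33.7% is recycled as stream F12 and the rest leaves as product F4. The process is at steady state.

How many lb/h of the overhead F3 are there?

Overall glucose balance (none leaves overhead): glucose in fresh feed = glucose in product, i.e. 1740×0.117 = (1−0.337)·F1·0.251.
F1 = 203.58/(0.251×0.663) = 1223.3 lb/h.
Recycle F12 = 0.337×1223.3 = 412.27 lb/h.
Combined feed F10 = 1740 + 412.27 = 2152.3 lb/h.
Overhead F3 = F10 − F1 = 2152.3 − 1223.3 = 928.92 lb/h.

928.9 lb/h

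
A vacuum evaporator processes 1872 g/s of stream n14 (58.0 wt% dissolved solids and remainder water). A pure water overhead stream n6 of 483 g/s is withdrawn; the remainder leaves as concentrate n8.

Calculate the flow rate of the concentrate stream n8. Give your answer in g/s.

1389 g/s

Concentrate = 1872 − 483 = 1389 g/s.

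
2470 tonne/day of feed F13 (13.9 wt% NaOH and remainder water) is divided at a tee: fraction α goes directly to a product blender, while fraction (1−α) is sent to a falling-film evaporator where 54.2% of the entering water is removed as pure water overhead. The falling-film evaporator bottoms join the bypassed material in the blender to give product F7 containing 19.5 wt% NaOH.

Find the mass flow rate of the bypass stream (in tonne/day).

950 tonne/day

All 2470×0.139 = 343.33 tonne/day of NaOH reaches F7, so F7 = 343.33/0.195 = 1760.7 tonne/day and vapour = 709.33 tonne/day.
The evaporator receives (1−α)·2470 of feed at 0.861 water and removes 0.542 of that water:
0.542×0.861×(1−α)×2470 = 709.33
(1−α) = 709.33/1152.7 = 0.6154;  α = 0.3846.
Bypass flow = 0.3846×2470 = 949.98 tonne/day.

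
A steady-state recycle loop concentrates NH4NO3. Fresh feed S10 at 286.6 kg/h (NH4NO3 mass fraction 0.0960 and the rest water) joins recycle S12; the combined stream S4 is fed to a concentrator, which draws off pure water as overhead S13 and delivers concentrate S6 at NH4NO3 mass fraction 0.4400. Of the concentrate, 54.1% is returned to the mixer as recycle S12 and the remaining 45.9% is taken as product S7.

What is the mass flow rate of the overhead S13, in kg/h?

Overall NH4NO3 balance (none leaves overhead): NH4NO3 in fresh feed = NH4NO3 in product, i.e. 286.6×0.096 = (1−0.541)·S6·0.440.
S6 = 27.514/(0.440×0.459) = 136.23 kg/h.
Recycle S12 = 0.541×136.23 = 73.702 kg/h.
Combined feed S4 = 286.6 + 73.702 = 360.3 kg/h.
Overhead S13 = S4 − S6 = 360.3 − 136.23 = 224.07 kg/h.

224.1 kg/h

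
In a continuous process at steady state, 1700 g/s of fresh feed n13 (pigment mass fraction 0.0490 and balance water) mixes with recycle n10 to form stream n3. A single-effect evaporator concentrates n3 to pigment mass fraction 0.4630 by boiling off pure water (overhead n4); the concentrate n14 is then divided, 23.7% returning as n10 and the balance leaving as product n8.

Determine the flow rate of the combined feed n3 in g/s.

Overall pigment balance (none leaves overhead): pigment in fresh feed = pigment in product, i.e. 1700×0.049 = (1−0.237)·n14·0.463.
n14 = 83.3/(0.463×0.763) = 235.8 g/s.
Recycle n10 = 0.237×235.8 = 55.884 g/s.
Combined feed n3 = 1700 + 55.884 = 1755.9 g/s.

1756 g/s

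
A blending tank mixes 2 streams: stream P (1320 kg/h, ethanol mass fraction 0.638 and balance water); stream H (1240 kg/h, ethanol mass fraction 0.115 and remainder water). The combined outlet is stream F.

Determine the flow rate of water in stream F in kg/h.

water out = water in = 1320×0.362 + 1240×0.885 = 1575.2 kg/h.

1575 kg/h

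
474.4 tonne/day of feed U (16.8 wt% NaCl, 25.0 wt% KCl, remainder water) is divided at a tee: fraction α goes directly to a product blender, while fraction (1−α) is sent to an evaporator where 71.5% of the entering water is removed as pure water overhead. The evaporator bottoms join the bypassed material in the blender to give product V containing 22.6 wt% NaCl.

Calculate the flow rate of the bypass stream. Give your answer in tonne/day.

All 474.4×0.168 = 79.699 tonne/day of NaCl reaches V, so V = 79.699/0.226 = 352.65 tonne/day and vapour = 121.75 tonne/day.
The evaporator receives (1−α)·474.4 of feed at 0.582 water and removes 0.715 of that water:
0.715×0.582×(1−α)×474.4 = 121.75
(1−α) = 121.75/197.41 = 0.6167;  α = 0.3833.
Bypass flow = 0.3833×474.4 = 181.83 tonne/day.

181.8 tonne/day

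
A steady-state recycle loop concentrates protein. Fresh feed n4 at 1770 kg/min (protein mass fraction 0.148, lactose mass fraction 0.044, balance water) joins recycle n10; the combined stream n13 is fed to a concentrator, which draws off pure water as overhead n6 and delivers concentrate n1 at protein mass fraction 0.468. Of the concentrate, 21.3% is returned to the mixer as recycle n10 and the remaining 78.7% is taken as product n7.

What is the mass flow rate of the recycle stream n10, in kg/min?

Overall protein balance (none leaves overhead): protein in fresh feed = protein in product, i.e. 1770×0.148 = (1−0.213)·n1·0.468.
n1 = 261.96/(0.468×0.787) = 711.24 kg/min.
Recycle n10 = 0.213×711.24 = 151.49 kg/min.

151.5 kg/min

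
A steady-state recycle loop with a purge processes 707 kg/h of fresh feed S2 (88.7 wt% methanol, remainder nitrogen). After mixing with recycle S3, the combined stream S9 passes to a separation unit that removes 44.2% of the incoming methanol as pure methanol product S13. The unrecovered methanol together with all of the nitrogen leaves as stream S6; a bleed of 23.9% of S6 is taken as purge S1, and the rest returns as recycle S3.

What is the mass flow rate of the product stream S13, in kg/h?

481.8 kg/h

methanol in S9: m_A = 707×0.887 + (1−0.239)·(1−0.442)·m_A, so m_A = 627.11/0.5754 = 1089.9 kg/h.
Product S13 = 0.442×1089.9 = 481.75 kg/h.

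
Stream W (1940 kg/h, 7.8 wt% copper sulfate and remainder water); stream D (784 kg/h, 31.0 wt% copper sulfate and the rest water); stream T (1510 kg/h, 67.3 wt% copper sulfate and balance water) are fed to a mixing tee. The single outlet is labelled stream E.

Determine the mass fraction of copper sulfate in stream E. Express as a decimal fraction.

Total flow out = 1940 + 784 + 1510 = 4234 kg/h.
copper sulfate in = 1940×0.078 + 784×0.310 + 1510×0.673 = 1410.6 kg/h.
copper sulfate mass fraction in E = 1410.6/4234 = 0.333.

0.333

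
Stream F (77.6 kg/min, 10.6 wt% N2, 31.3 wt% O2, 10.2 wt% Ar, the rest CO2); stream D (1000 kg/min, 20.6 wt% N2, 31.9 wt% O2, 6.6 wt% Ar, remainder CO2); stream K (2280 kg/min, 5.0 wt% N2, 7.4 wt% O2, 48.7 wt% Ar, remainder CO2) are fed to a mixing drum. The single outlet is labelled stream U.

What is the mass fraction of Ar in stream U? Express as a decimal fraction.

0.353

Total flow out = 77.6 + 1000 + 2280 = 3357.6 kg/min.
Ar in = 77.6×0.102 + 1000×0.066 + 2280×0.487 = 1184.3 kg/min.
Ar mass fraction in U = 1184.3/3357.6 = 0.353.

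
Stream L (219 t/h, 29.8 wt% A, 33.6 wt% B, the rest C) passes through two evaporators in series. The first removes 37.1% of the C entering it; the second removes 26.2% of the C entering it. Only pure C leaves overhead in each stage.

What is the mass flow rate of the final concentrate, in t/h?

176.1 t/h

C in feed = 219×0.366 = 80.154 t/h.
After stage 1: C left = (1−0.371)×80.154 = 50.417; stream total = 189.26 t/h.
After stage 2: C left = (1−0.262)×50.417 = 37.208; final concentrate = 176.05 t/h.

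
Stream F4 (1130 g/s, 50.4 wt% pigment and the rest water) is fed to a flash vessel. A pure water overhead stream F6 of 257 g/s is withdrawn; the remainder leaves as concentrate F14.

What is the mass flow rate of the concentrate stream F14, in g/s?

873 g/s

Concentrate = 1130 − 257 = 873 g/s.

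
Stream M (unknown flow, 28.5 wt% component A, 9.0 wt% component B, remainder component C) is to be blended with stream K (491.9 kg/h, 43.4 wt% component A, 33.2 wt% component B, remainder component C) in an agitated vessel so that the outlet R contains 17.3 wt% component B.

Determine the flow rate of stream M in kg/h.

Let M be the unknown flow. Total out = 491.9 + M.
component B balance: 163.31 + 0.090·M = 0.173·(491.9 + M)
(0.090 − 0.173)·M = 0.173×491.9 − 163.31 = -78.212
M = -78.212 / -0.083 = 942.31 kg/h

942.3 kg/h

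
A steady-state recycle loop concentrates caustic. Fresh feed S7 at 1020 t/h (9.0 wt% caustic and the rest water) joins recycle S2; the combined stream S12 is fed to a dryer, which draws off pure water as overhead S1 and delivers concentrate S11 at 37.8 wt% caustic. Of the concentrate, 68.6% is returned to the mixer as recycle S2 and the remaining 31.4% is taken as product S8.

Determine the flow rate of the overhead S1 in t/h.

777.1 t/h

Overall caustic balance (none leaves overhead): caustic in fresh feed = caustic in product, i.e. 1020×0.090 = (1−0.686)·S11·0.378.
S11 = 91.8/(0.378×0.314) = 773.43 t/h.
Recycle S2 = 0.686×773.43 = 530.57 t/h.
Combined feed S12 = 1020 + 530.57 = 1550.6 t/h.
Overhead S1 = S12 − S11 = 1550.6 − 773.43 = 777.14 t/h.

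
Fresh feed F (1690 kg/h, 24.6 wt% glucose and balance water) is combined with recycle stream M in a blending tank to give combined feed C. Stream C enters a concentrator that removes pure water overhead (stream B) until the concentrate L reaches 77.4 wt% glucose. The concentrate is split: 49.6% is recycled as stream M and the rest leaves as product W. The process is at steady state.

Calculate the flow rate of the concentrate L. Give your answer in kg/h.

1066 kg/h

Overall glucose balance (none leaves overhead): glucose in fresh feed = glucose in product, i.e. 1690×0.246 = (1−0.496)·L·0.774.
L = 415.74/(0.774×0.504) = 1065.7 kg/h.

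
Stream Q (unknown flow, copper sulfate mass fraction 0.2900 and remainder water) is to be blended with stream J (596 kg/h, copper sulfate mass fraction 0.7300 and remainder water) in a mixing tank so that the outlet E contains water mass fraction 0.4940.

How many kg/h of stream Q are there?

Let Q be the unknown flow. Total out = 596 + Q.
water balance: 160.92 + 0.710·Q = 0.494·(596 + Q)
(0.710 − 0.494)·Q = 0.494×596 − 160.92 = 133.5
Q = 133.5 / 0.216 = 618.07 kg/h

618.1 kg/h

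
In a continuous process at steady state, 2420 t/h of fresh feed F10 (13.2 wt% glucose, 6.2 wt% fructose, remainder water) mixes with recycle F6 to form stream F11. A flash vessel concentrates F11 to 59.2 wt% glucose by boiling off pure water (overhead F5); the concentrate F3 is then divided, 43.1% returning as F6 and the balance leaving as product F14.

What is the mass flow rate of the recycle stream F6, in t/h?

408.7 t/h

Overall glucose balance (none leaves overhead): glucose in fresh feed = glucose in product, i.e. 2420×0.132 = (1−0.431)·F3·0.592.
F3 = 319.44/(0.592×0.569) = 948.32 t/h.
Recycle F6 = 0.431×948.32 = 408.73 t/h.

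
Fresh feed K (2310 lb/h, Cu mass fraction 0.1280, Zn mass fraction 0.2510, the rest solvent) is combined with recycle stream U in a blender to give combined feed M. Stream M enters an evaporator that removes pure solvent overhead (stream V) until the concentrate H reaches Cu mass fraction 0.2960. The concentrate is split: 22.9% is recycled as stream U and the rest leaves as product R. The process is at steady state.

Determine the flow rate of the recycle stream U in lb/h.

Overall Cu balance (none leaves overhead): Cu in fresh feed = Cu in product, i.e. 2310×0.128 = (1−0.229)·H·0.296.
H = 295.68/(0.296×0.771) = 1295.6 lb/h.
Recycle U = 0.229×1295.6 = 296.7 lb/h.

296.7 lb/h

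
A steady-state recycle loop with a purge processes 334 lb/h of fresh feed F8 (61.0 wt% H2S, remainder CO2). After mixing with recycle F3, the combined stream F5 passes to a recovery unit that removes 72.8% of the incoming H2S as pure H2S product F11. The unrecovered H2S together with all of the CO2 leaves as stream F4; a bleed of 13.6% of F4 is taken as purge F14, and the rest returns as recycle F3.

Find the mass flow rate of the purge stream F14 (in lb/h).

140.1 lb/h

CO2 enters only via F8 and leaves only via the purge: 334×0.390 = 0.136×(CO2 in F4), and the recovery unit passes all CO2, so CO2 in F5 = CO2 in F4 = 957.79 lb/h.
H2S in F5: m_A = 334×0.610 + (1−0.136)·(1−0.728)·m_A, so m_A = 203.74/0.7650 = 266.33 lb/h.
F4 = (1−0.728)×266.33 + 957.79 = 1030.2 lb/h.
Purge F14 = 0.136×1030.2 = 140.11 lb/h.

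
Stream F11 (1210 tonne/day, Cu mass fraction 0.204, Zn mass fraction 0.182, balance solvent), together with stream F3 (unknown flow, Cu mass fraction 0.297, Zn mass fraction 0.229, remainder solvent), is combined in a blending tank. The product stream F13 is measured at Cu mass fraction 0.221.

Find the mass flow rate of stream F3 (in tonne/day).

Let F3 be the unknown flow. Total out = 1210 + F3.
Cu balance: 246.84 + 0.297·F3 = 0.221·(1210 + F3)
(0.297 − 0.221)·F3 = 0.221×1210 − 246.84 = 20.57
F3 = 20.57 / 0.076 = 270.66 tonne/day

270.7 tonne/day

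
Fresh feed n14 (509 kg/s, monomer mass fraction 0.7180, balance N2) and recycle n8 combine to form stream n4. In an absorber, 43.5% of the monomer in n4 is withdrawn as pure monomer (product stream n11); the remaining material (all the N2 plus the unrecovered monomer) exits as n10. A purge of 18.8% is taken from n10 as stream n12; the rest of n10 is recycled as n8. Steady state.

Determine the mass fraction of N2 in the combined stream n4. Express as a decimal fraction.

N2 enters only via n14 and leaves only via the purge: 509×0.282 = 0.188×(N2 in n10), and the absorber passes all N2, so N2 in n4 = N2 in n10 = 763.5 kg/s.
monomer in n4: m_A = 509×0.718 + (1−0.188)·(1−0.435)·m_A, so m_A = 365.46/0.5412 = 675.26 kg/s.
n4 = 675.26 + 763.5 = 1438.8 kg/s.
N2 fraction in n4 = 763.5/1438.8 = 0.5307.

0.5307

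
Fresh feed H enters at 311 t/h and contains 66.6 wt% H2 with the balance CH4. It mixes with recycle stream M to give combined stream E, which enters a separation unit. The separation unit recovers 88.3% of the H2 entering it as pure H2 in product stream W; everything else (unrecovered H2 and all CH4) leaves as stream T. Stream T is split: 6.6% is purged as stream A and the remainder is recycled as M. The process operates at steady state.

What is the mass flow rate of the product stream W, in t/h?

H2 in E: m_A = 311×0.666 + (1−0.066)·(1−0.883)·m_A, so m_A = 207.13/0.8907 = 232.54 t/h.
Product W = 0.883×232.54 = 205.33 t/h.

205.3 t/h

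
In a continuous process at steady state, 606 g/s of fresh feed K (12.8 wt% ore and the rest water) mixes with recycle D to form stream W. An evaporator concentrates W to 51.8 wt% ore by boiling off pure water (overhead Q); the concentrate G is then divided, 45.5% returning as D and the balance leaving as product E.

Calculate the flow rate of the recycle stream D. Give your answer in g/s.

Overall ore balance (none leaves overhead): ore in fresh feed = ore in product, i.e. 606×0.128 = (1−0.455)·G·0.518.
G = 77.568/(0.518×0.545) = 274.76 g/s.
Recycle D = 0.455×274.76 = 125.02 g/s.

125 g/s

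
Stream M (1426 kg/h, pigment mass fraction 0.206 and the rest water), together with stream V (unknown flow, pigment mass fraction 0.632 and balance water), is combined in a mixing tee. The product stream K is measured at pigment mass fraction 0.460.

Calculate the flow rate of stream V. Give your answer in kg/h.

Let V be the unknown flow. Total out = 1426 + V.
pigment balance: 293.76 + 0.632·V = 0.460·(1426 + V)
(0.632 − 0.460)·V = 0.460×1426 − 293.76 = 362.2
V = 362.2 / 0.172 = 2105.8 kg/h

2106 kg/h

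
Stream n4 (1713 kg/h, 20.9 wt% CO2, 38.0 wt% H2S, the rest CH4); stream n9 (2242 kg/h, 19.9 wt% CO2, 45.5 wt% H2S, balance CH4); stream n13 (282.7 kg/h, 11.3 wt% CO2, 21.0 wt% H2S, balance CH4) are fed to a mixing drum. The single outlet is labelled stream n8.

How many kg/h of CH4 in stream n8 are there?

CH4 out = CH4 in = 1713×0.411 + 2242×0.346 + 282.7×0.677 = 1671.2 kg/h.

1671 kg/h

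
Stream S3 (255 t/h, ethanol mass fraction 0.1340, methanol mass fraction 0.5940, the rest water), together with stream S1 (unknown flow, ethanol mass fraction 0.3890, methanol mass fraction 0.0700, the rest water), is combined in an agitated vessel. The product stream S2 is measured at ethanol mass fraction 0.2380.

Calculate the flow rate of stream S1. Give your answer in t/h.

175.6 t/h

Let S1 be the unknown flow. Total out = 255 + S1.
ethanol balance: 34.17 + 0.389·S1 = 0.238·(255 + S1)
(0.389 − 0.238)·S1 = 0.238×255 − 34.17 = 26.52
S1 = 26.52 / 0.151 = 175.63 t/h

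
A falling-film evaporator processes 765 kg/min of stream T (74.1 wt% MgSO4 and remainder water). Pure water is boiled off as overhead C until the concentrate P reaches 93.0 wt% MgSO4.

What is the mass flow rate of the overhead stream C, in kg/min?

MgSO4 is conserved: 765×0.741 = 566.87 kg/min all reports to the concentrate.
Concentrate = 566.87/(target fraction) = 609.53 kg/min.
Overhead = 765 − 609.53 = 155.47 kg/min.

155.5 kg/min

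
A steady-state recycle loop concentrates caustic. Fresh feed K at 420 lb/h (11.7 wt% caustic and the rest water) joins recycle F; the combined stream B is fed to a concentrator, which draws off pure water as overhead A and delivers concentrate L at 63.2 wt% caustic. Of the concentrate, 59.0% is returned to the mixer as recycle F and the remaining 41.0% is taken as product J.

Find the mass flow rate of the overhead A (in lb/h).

342.2 lb/h

Overall caustic balance (none leaves overhead): caustic in fresh feed = caustic in product, i.e. 420×0.117 = (1−0.590)·L·0.632.
L = 49.14/(0.632×0.410) = 189.64 lb/h.
Recycle F = 0.590×189.64 = 111.89 lb/h.
Combined feed B = 420 + 111.89 = 531.89 lb/h.
Overhead A = B − L = 531.89 − 189.64 = 342.25 lb/h.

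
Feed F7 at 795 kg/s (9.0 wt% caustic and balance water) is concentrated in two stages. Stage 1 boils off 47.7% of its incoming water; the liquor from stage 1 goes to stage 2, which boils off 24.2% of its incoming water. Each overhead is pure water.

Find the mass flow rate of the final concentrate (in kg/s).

358.4 kg/s

water in feed = 795×0.910 = 723.45 kg/s.
After stage 1: water left = (1−0.477)×723.45 = 378.36; stream total = 449.91 kg/s.
After stage 2: water left = (1−0.242)×378.36 = 286.8; final concentrate = 358.35 kg/s.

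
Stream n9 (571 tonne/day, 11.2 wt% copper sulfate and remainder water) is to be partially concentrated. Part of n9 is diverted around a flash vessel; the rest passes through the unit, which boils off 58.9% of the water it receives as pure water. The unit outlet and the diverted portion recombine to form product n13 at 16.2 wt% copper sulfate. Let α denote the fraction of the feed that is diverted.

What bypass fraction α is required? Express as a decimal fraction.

0.410

All 571×0.112 = 63.952 tonne/day of copper sulfate reaches n13, so n13 = 63.952/0.162 = 394.77 tonne/day and vapour = 176.23 tonne/day.
The evaporator receives (1−α)·571 of feed at 0.888 water and removes 0.589 of that water:
0.589×0.888×(1−α)×571 = 176.23
(1−α) = 176.23/298.65 = 0.5901;  α = 0.4099.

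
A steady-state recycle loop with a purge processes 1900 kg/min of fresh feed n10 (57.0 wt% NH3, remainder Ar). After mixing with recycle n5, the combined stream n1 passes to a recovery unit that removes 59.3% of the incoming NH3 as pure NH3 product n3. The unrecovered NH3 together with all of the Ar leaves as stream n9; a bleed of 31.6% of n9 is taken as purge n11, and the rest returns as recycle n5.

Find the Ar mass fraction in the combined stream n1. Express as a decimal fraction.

0.633

Ar enters only via n10 and leaves only via the purge: 1900×0.430 = 0.316×(Ar in n9), and the recovery unit passes all Ar, so Ar in n1 = Ar in n9 = 2585.4 kg/min.
NH3 in n1: m_A = 1900×0.570 + (1−0.316)·(1−0.593)·m_A, so m_A = 1083/0.7216 = 1500.8 kg/min.
n1 = 1500.8 + 2585.4 = 4086.2 kg/min.
Ar fraction in n1 = 2585.4/4086.2 = 0.633.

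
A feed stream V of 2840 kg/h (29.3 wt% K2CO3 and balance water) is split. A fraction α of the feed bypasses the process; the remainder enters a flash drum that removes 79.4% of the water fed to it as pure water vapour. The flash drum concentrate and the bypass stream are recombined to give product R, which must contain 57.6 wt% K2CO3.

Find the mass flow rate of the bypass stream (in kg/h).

All 2840×0.293 = 832.12 kg/h of K2CO3 reaches R, so R = 832.12/0.576 = 1444.7 kg/h and vapour = 1395.3 kg/h.
The evaporator receives (1−α)·2840 of feed at 0.707 water and removes 0.794 of that water:
0.794×0.707×(1−α)×2840 = 1395.3
(1−α) = 1395.3/1594.3 = 0.8752;  α = 0.1248.
Bypass flow = 0.1248×2840 = 354.34 kg/h.

354.3 kg/h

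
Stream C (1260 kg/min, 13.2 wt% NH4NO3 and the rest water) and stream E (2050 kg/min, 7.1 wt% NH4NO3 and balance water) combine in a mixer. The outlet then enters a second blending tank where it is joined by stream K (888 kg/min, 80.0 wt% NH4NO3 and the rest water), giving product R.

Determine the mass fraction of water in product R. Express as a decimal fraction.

0.756

Overall, product flow = 4198 kg/min.
water in = 1260×0.868 + 2050×0.929 + 888×0.200 = 3175.7 kg/min.
water fraction in R = 0.756.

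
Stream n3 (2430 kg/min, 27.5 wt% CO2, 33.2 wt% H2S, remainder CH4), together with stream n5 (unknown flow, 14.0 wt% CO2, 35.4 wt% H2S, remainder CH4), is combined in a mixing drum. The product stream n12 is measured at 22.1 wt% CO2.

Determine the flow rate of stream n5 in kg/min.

1620 kg/min

Let n5 be the unknown flow. Total out = 2430 + n5.
CO2 balance: 668.25 + 0.140·n5 = 0.221·(2430 + n5)
(0.140 − 0.221)·n5 = 0.221×2430 − 668.25 = -131.22
n5 = -131.22 / -0.081 = 1620 kg/min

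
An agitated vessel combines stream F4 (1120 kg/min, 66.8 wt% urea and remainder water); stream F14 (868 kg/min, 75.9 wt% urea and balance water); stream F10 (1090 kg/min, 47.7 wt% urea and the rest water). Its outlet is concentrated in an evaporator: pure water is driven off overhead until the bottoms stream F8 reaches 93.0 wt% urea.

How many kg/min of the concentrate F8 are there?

urea entering = 1120×0.668 + 868×0.759 + 1090×0.477 = 1926.9 kg/min.
All urea reports to F8, so F8 = 1926.9/0.930 = 2071.9 kg/min.

2072 kg/min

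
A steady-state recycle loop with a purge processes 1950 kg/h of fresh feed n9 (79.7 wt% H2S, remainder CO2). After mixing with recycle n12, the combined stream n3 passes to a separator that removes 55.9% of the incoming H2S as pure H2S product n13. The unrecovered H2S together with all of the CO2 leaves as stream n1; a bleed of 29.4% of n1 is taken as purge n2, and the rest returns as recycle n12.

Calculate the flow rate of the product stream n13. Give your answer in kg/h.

H2S in n3: m_A = 1950×0.797 + (1−0.294)·(1−0.559)·m_A, so m_A = 1554.2/0.6887 = 2256.8 kg/h.
Product n13 = 0.559×2256.8 = 1261.5 kg/h.

1262 kg/h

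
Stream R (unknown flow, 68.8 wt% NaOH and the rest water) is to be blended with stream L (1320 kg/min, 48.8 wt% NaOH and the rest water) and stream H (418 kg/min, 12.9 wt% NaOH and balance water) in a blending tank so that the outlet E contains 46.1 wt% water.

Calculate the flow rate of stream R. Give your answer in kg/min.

1602 kg/min

Let R be the unknown flow. Total out = 1738 + R.
water balance: 1039.9 + 0.312·R = 0.461·(1738 + R)
(0.312 − 0.461)·R = 0.461×1738 − 1039.9 = -238.7
R = -238.7 / -0.149 = 1602 kg/min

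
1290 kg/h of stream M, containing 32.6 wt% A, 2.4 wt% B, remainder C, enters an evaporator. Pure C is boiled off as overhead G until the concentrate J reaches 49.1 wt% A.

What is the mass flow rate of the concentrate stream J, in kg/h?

856.5 kg/h

A is conserved: 1290×0.326 = 420.54 kg/h all reports to the concentrate.
Concentrate = 420.54/(target fraction) = 856.5 kg/h.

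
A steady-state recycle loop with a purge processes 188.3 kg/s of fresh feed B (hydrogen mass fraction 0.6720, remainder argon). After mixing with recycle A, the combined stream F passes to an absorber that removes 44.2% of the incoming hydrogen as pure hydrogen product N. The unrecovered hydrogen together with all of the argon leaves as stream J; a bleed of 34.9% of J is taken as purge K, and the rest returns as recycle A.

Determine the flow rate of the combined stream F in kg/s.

argon enters only via B and leaves only via the purge: 188.3×0.328 = 0.349×(argon in J), and the absorber passes all argon, so argon in F = argon in J = 176.97 kg/s.
hydrogen in F: m_A = 188.3×0.672 + (1−0.349)·(1−0.442)·m_A, so m_A = 126.54/0.6367 = 198.73 kg/s.
F = 198.73 + 176.97 = 375.7 kg/s.

375.7 kg/s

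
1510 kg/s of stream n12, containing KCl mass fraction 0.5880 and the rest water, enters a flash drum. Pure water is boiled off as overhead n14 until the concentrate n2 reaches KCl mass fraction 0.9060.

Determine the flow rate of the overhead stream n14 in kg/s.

530 kg/s

KCl is conserved: 1510×0.588 = 887.88 kg/s all reports to the concentrate.
Concentrate = 887.88/(target fraction) = 980 kg/s.
Overhead = 1510 − 980 = 530 kg/s.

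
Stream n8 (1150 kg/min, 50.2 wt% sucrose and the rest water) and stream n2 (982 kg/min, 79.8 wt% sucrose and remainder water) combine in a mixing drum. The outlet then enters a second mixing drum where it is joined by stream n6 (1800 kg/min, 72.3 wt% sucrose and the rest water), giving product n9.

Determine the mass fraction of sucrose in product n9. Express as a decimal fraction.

Overall, product flow = 3932 kg/min.
sucrose in = 1150×0.502 + 982×0.798 + 1800×0.723 = 2662.3 kg/min.
sucrose fraction in n9 = 0.677.

0.677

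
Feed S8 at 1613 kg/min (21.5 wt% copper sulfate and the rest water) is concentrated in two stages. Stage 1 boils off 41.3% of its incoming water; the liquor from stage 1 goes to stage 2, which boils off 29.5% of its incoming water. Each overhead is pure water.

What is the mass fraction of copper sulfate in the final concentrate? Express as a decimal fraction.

water in feed = 1613×0.785 = 1266.2 kg/min.
After stage 1: water left = (1−0.413)×1266.2 = 743.26; stream total = 1090.1 kg/min.
After stage 2: water left = (1−0.295)×743.26 = 524; final concentrate = 870.79 kg/min.
copper sulfate fraction = 346.8/870.79 = 0.398.

0.398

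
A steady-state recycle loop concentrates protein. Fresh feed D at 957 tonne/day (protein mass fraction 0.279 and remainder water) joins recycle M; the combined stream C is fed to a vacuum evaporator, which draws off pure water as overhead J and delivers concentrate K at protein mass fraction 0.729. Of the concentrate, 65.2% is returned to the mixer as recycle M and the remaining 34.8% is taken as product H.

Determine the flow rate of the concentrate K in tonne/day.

Overall protein balance (none leaves overhead): protein in fresh feed = protein in product, i.e. 957×0.279 = (1−0.652)·K·0.729.
K = 267/(0.729×0.348) = 1052.5 tonne/day.

1052 tonne/day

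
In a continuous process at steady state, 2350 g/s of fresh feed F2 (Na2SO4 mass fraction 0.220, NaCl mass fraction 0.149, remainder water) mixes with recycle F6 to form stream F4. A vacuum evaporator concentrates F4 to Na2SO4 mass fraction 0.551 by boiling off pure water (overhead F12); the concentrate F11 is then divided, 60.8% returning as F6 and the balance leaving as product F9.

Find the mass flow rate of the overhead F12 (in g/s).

1412 g/s

Overall Na2SO4 balance (none leaves overhead): Na2SO4 in fresh feed = Na2SO4 in product, i.e. 2350×0.220 = (1−0.608)·F11·0.551.
F11 = 517/(0.551×0.392) = 2393.6 g/s.
Recycle F6 = 0.608×2393.6 = 1455.3 g/s.
Combined feed F4 = 2350 + 1455.3 = 3805.3 g/s.
Overhead F12 = F4 − F11 = 3805.3 − 2393.6 = 1411.7 g/s.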